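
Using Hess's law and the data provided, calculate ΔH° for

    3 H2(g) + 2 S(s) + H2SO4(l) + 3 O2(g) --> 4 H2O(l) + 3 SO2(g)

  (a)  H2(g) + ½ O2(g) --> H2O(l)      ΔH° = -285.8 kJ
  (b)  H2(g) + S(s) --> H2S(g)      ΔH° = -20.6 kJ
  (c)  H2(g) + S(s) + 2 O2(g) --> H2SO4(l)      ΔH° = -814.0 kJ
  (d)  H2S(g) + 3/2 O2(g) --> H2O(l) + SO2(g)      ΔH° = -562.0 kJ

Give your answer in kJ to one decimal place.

ΔH° = -1219.6 kJ

(a) as written: -285.8 kJ
(b) × 3: (3)·(-20.6) = -61.8 kJ
(c) reversed: +814.0 kJ
(d) × 3: (3)·(-562.0) = -1686.0 kJ
Summing the manipulated equations, ΔH° = (1)·(-285.8) + (3)·(-20.6) + (-1)·(-814.0) + (3)·(-562.0) = -1219.6 kJ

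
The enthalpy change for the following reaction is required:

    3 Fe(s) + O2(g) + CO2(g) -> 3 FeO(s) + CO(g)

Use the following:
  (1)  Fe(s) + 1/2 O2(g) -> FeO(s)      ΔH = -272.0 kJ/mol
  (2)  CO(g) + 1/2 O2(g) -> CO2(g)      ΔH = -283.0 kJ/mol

ΔH = -533.0 kJ/mol

(1) × 3 (scale by 3 for the 3 FeO(s)): (3)·(-272.0) = -816.0 kJ/mol
(2) reversed (CO(g) must end up as a product): +283.0 kJ/mol
By Hess's law, ΔH = (-816.0) + (+283.0) = -533.0 kJ/mol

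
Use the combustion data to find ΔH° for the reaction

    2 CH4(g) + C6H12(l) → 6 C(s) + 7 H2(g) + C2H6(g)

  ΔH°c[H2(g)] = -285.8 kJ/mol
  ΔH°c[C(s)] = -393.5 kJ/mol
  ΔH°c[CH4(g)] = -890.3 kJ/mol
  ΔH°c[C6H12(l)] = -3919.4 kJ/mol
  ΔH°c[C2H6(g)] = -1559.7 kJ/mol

Using ΔH = Σ nΔHc°(reactants) − Σ nΔHc°(products):
= [2·(-890.3) + 1·(-3919.4)] − [6·(-393.5) + 7·(-285.8) + 1·(-1559.7)]
= 221.3 kJ/mol

ΔH° = 221.3 kJ/mol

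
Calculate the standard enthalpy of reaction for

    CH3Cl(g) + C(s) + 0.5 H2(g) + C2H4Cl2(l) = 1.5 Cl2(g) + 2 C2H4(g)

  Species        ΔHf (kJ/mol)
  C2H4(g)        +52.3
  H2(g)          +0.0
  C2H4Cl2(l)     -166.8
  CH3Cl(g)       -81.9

ΔHrxn = 353.3 kJ/mol

ΔH°rxn = Σ nΔHf°(products) − Σ nΔHf°(reactants).
Products: 3/2·(+0.0) + 2·(+52.3) = +104.6
Reactants: 1·(-81.9) + 1·(+0.0) + 1/2·(+0.0) + 1·(-166.8) = -248.7
ΔHrxn = (+104.6) − (-248.7) = 353.3 kJ/mol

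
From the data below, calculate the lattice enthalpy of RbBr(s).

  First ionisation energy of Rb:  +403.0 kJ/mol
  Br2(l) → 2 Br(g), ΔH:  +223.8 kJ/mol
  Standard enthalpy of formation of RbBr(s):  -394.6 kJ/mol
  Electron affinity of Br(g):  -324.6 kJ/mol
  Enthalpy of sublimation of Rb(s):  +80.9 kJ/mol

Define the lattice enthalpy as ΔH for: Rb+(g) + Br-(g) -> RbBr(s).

U = -665.8 kJ/mol

ΔHf° = 1·ΔHsub + 1·(ΣIE) + 1/2·D(Br2) + 1·EA + U
-394.6 = 1·(+80.9) + 1·(+403.0) + 1/2·(+223.8) + 1·(-324.6) + U
U = -394.6 − (+271.2) = -665.8 kJ/mol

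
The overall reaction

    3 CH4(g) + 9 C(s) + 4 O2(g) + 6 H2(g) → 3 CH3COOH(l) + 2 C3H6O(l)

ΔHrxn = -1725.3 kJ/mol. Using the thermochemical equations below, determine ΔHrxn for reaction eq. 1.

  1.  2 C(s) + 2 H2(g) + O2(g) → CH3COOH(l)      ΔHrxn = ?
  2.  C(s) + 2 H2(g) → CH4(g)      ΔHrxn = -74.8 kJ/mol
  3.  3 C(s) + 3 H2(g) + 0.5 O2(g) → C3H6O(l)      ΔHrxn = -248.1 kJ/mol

ΔHrxn = -484.5 kJ/mol

eq. 1 × 3: contributes 3·x
eq. 2 reversed and × 3: (-3)·(-74.8) = +224.4 kJ/mol
eq. 3 × 2: (2)·(-248.1) = -496.2 kJ/mol
-1725.3 = (+224.4) + (-496.2) + 3·x
x = (-1725.3 − (-271.8)) / (3) = -484.5 kJ/mol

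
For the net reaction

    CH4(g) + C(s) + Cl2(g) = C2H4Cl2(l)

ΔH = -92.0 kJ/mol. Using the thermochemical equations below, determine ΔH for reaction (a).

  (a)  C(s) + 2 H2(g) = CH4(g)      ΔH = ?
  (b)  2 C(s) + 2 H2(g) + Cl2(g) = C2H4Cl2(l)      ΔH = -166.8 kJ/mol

(a) reversed (reverse to put CH4(g) on the reactant side): contributes −x
(b) as written (C2H4Cl2(l) already on the product side): -166.8 kJ/mol
-92.0 = (-166.8) − x
x = (-92.0 − (-166.8)) / (-1) = -74.8 kJ/mol

ΔH = -74.8 kJ/mol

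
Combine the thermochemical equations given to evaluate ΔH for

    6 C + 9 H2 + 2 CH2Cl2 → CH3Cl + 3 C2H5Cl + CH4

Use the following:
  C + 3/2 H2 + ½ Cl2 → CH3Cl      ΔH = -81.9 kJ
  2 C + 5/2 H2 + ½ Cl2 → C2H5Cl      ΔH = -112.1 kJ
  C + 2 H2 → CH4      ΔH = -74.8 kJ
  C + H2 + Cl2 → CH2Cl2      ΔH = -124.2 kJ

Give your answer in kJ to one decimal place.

ΔH = -244.6 kJ

equation 1 as written (CH3Cl already on the product side): -81.9 kJ
equation 2 × 3 (scale by 3 for the 3 C2H5Cl): (3)·(-112.1) = -336.3 kJ
equation 3 as written (CH4 already on the product side): -74.8 kJ
equation 4 reversed and × 2 (reverse to put CH2Cl2 on the reactant side; ×2 to match 2 CH2Cl2 in the target): (-2)·(-124.2) = +248.4 kJ
Since enthalpy is a state function, ΔH = (-81.9) + (-336.3) + (-74.8) + (+248.4) = -244.6 kJ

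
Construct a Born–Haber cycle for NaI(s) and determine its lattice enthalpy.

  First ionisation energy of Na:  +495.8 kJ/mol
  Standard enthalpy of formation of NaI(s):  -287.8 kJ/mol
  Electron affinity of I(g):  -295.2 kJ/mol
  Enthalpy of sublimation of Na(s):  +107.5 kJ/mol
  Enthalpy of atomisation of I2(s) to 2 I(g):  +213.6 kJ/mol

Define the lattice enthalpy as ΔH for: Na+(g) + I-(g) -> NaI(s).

U = -702.7 kJ/mol

ΔHf° = 1·ΔHsub + 1·(ΣIE) + 1/2·D(I2) + 1·EA + U
-287.8 = 1·(+107.5) + 1·(+495.8) + 1/2·(+213.6) + 1·(-295.2) + U
U = -287.8 − (+414.9) = -702.7 kJ/mol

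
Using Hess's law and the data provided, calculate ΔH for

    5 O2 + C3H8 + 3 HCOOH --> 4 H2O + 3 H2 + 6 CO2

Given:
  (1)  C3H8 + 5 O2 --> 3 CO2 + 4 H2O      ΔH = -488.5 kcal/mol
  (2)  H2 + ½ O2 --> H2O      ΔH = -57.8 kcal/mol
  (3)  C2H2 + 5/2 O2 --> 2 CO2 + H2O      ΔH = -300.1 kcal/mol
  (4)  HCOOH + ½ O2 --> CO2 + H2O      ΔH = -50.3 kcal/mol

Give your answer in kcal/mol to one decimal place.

(1) as written: -488.5 kcal/mol
(2) reversed and × 3: (-3)·(-57.8) = +173.4 kcal/mol
(3): not needed.
(4) × 3: (3)·(-50.3) = -150.9 kcal/mol
Since enthalpy is a state function, ΔH = (1)·(-488.5) + (-3)·(-57.8) + (3)·(-50.3) = -466.0 kcal/mol

ΔH = -466.0 kcal/mol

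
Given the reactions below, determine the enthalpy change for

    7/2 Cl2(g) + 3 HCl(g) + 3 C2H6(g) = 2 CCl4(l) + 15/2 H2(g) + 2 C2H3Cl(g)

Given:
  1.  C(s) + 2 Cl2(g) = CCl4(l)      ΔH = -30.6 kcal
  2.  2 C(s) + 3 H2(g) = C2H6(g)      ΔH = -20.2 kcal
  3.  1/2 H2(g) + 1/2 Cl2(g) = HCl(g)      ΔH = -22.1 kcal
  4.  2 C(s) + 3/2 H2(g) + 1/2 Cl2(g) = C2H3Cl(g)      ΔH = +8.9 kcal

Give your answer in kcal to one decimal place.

ΔH = 83.5 kcal

eq. 1 × 2: (2)·(-30.6) = -61.2 kcal
eq. 2 reversed and × 3: (-3)·(-20.2) = +60.6 kcal
eq. 3 reversed and × 3: (-3)·(-22.1) = +66.3 kcal
eq. 4 × 2: (2)·(+8.9) = +17.8 kcal
By Hess's law, ΔH = (-61.2) + (+60.6) + (+66.3) + (+17.8) = 83.5 kcal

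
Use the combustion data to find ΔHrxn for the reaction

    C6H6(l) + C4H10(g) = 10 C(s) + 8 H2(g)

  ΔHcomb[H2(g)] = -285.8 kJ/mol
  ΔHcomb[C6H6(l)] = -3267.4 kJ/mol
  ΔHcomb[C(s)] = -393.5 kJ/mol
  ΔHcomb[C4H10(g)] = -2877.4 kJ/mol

ΔHrxn = 76.6 kJ/mol

With combustion enthalpies, reactants minus products:
= [1·(-3267.4) + 1·(-2877.4)] − [10·(-393.5) + 8·(-285.8)]
= 76.6 kJ/mol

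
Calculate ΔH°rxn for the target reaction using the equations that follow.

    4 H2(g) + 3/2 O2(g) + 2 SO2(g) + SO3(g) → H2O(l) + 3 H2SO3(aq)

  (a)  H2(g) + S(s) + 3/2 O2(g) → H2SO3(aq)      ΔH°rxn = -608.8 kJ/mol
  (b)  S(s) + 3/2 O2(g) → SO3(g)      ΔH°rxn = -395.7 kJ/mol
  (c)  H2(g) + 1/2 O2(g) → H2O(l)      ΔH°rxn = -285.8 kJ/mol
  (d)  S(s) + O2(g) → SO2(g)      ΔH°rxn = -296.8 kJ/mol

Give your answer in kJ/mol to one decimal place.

ΔH°rxn = -1122.9 kJ/mol

(a) × 3: (3)·(-608.8) = -1826.4 kJ/mol
(b) reversed: +395.7 kJ/mol
(c) as written: -285.8 kJ/mol
(d) reversed and × 2: (-2)·(-296.8) = +593.6 kJ/mol
ΔH°rxn = (-1826.4) + (+395.7) + (-285.8) + (+593.6) = -1122.9 kJ/mol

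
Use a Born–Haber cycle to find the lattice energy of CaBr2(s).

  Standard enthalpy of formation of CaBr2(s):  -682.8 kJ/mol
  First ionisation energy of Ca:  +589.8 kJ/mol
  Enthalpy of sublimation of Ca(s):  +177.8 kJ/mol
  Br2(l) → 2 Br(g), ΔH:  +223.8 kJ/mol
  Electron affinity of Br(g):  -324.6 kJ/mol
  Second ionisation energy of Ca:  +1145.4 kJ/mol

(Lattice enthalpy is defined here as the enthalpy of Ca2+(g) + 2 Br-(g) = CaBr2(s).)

U = -2170.4 kJ/mol

ΔHf° = 1·ΔHsub + 1·(ΣIE) + 1·D(Br2) + 2·EA + U
-682.8 = 1·(+177.8) + 1·(+1735.2) + 1·(+223.8) + 2·(-324.6) + U
U = -682.8 − (+1487.6) = -2170.4 kJ/mol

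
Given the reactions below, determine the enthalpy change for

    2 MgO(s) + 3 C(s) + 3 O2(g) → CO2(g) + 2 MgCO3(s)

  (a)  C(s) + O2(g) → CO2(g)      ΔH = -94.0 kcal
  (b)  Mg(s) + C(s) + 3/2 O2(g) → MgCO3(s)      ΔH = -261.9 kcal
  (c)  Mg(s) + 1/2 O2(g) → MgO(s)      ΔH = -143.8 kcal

(a) as written: -94.0 kcal
(b) × 2: (2)·(-261.9) = -523.8 kcal
(c) reversed and × 2: (-2)·(-143.8) = +287.6 kcal
ΔH = (1)·(-94.0) + (2)·(-261.9) + (-2)·(-143.8) = -330.2 kcal

ΔH = -330.2 kcal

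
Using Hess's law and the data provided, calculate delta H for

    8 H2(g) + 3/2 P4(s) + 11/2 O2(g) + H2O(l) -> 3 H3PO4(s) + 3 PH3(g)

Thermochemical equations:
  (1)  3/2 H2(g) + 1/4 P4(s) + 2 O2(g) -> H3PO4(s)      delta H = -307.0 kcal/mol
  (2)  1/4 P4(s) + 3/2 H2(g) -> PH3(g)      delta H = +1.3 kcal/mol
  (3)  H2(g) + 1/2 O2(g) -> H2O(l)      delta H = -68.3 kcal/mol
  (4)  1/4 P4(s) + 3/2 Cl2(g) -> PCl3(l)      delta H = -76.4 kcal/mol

(1) × 3 (scale by 3 for the 3 H3PO4(s)): (3)·(-307.0) = -921.0 kcal/mol
(2) × 3 (scale by 3 for the 3 PH3(g)): (3)·(+1.3) = +3.9 kcal/mol
(3) reversed (H2O(l) must end up as a reactant): +68.3 kcal/mol
(4): not needed (PCl3(l) appears nowhere else).
delta H = (-921.0) + (+3.9) + (+68.3) = -848.8 kcal/mol

delta H = -848.8 kcal/mol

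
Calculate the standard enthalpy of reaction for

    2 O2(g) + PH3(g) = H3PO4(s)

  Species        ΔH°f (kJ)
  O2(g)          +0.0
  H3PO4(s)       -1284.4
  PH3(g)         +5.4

ΔH° = -1289.8 kJ

Products: 1·(-1284.4) = -1284.4
Reactants: 2·(+0.0) + 1·(+5.4) = +5.4
ΔH° = (-1284.4) − (+5.4) = -1289.8 kJ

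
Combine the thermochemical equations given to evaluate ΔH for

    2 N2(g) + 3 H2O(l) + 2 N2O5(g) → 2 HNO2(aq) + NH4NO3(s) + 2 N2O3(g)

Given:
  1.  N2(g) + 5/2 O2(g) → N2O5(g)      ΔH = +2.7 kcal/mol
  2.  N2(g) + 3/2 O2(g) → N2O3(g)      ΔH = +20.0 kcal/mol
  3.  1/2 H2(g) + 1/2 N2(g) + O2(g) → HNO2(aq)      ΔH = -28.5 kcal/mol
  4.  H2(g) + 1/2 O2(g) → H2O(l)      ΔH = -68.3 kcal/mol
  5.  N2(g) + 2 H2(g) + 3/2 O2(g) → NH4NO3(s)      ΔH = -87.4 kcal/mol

eq. 1 reversed and × 2 (N2O5(g) must end up as a reactant; scale by 2 for the 2 N2O5(g)): (-2)·(+2.7) = -5.4 kcal/mol
eq. 2 × 2 (×2 to match 2 N2O3(g) in the target): (2)·(+20.0) = +40.0 kcal/mol
eq. 3 × 2 (scale by 2 for the 2 HNO2(aq)): (2)·(-28.5) = -57.0 kcal/mol
eq. 4 reversed and × 3 (reverse to put H2O(l) on the reactant side; scale by 3 for the 3 H2O(l)): (-3)·(-68.3) = +204.9 kcal/mol
eq. 5 as written (NH4NO3(s) already on the product side): -87.4 kcal/mol
ΔH = (-2)·(+2.7) + (2)·(+20.0) + (2)·(-28.5) + (-3)·(-68.3) + (1)·(-87.4) = 95.1 kcal/mol

ΔH = 95.1 kcal/mol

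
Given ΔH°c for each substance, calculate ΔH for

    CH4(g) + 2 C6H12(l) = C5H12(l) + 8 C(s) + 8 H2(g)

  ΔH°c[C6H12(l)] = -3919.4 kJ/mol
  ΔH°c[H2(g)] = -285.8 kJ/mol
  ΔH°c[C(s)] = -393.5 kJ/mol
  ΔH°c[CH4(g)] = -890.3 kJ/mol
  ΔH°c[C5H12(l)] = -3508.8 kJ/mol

With combustion enthalpies, reactants minus products:
= [1·(-890.3) + 2·(-3919.4)] − [1·(-3508.8) + 8·(-393.5) + 8·(-285.8)]
= 214.1 kJ/mol

ΔH = 214.1 kJ/mol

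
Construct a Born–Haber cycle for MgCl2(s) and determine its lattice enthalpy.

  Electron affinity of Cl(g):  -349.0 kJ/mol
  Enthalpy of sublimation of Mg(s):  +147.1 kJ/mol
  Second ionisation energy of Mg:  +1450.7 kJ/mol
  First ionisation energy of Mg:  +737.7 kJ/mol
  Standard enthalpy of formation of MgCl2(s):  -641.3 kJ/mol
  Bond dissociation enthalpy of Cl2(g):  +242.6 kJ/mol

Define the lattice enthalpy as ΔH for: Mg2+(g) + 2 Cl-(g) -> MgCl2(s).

U = -2521.4 kJ/mol

ΔHf° = 1·ΔHsub + 1·(ΣIE) + 1·D(Cl2) + 2·EA + U
-641.3 = 1·(+147.1) + 1·(+2188.4) + 1·(+242.6) + 2·(-349.0) + U
U = -641.3 − (+1880.1) = -2521.4 kJ/mol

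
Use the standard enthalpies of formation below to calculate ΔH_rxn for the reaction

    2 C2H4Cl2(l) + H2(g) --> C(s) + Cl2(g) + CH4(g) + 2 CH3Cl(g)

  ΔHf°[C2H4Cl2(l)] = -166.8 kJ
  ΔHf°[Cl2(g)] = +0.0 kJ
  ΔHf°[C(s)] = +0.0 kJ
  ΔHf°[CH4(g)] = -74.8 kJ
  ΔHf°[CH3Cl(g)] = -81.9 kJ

ΔH_rxn = 95.0 kJ

Products: 1·(+0.0) + 1·(+0.0) + 1·(-74.8) + 2·(-81.9) = -238.6
Reactants: 2·(-166.8) + 1·(+0.0) = -333.6
ΔH_rxn = (-238.6) − (-333.6) = 95.0 kJ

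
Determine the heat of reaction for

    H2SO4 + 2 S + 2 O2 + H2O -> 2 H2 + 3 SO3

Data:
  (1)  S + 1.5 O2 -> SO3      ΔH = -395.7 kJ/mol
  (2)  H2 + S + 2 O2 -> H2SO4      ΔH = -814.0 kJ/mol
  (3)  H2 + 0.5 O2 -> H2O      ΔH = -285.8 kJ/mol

ΔH = -87.3 kJ/mol

(1) × 3: (3)·(-395.7) = -1187.1 kJ/mol
(2) reversed: +814.0 kJ/mol
(3) reversed: +285.8 kJ/mol
By Hess's law, ΔH = (-1187.1) + (+814.0) + (+285.8) = -87.3 kJ/mol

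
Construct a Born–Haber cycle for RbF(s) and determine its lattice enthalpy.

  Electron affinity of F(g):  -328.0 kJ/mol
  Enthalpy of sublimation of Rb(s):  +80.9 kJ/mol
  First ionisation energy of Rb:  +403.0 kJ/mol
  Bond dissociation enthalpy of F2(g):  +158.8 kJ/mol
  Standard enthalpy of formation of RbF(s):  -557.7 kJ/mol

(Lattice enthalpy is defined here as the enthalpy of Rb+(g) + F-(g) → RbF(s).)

ΔHf° = 1·ΔHsub + 1·(ΣIE) + 1/2·D(F2) + 1·EA + U
-557.7 = 1·(+80.9) + 1·(+403.0) + 1/2·(+158.8) + 1·(-328.0) + U
U = -557.7 − (+235.3) = -793.0 kJ/mol

U = -793.0 kJ/mol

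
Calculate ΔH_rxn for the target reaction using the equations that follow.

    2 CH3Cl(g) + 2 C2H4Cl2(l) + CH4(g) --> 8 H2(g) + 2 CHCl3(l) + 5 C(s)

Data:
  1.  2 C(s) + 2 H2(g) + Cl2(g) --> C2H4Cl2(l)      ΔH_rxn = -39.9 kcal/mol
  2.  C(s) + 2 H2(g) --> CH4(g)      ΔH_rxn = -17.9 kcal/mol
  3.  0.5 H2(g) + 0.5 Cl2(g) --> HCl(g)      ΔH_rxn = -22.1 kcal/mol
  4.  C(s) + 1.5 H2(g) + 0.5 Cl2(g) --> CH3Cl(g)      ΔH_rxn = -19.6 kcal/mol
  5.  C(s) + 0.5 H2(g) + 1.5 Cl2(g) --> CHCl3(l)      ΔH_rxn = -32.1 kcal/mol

eq. 1 reversed and × 2 (C2H4Cl2(l) must end up as a reactant; scale by 2 for the 2 C2H4Cl2(l)): (-2)·(-39.9) = +79.8 kcal/mol
eq. 2 reversed (reverse to put CH4(g) on the reactant side): +17.9 kcal/mol
eq. 3: not needed (HCl(g) appears nowhere else).
eq. 4 reversed and × 2 (reverse to put CH3Cl(g) on the reactant side; ×2 to match 2 CH3Cl(g) in the target): (-2)·(-19.6) = +39.2 kcal/mol
eq. 5 × 2 (scale by 2 for the 2 CHCl3(l)): (2)·(-32.1) = -64.2 kcal/mol
By Hess's law, ΔH_rxn = (-2)·(-39.9) + (-1)·(-17.9) + (-2)·(-19.6) + (2)·(-32.1) = 72.7 kcal/mol

ΔH_rxn = 72.7 kcal/mol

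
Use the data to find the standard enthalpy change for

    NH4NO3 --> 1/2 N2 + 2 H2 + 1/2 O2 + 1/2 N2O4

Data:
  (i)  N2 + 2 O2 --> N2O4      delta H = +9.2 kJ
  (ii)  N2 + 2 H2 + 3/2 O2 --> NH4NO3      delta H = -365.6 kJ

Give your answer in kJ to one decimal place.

delta H = 370.2 kJ

(i) × 1/2 (scale by 1/2 for the 1/2 N2O4): (1/2)·(+9.2) = +4.6 kJ
(ii) reversed (reverse to put NH4NO3 on the reactant side): +365.6 kJ
Summing the manipulated equations, delta H = (+4.6) + (+365.6) = 370.2 kJ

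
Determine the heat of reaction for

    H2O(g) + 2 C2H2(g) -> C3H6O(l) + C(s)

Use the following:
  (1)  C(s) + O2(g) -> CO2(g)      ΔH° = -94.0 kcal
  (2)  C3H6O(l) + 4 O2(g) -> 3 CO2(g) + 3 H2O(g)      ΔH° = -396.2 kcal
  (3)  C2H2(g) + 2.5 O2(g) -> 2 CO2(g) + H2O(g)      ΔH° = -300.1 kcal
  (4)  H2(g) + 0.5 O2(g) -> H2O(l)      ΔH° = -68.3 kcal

(1) reversed: +94.0 kcal
(2) reversed: +396.2 kcal
(3) × 2: (2)·(-300.1) = -600.2 kcal
(4): not needed.
Combining the equations, ΔH° = (-1)·(-94.0) + (-1)·(-396.2) + (2)·(-300.1) = -110.0 kcal

ΔH° = -110.0 kcal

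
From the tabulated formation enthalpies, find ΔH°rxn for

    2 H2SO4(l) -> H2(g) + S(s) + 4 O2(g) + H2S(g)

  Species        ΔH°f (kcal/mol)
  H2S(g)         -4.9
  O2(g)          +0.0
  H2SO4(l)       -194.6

ΔH°rxn = 384.3 kcal/mol

Products: 1·(+0.0) + 1·(+0.0) + 4·(+0.0) + 1·(-4.9) = -4.9
Reactants: 2·(-194.6) = -389.2
ΔH°rxn = (-4.9) − (-389.2) = 384.3 kcal/mol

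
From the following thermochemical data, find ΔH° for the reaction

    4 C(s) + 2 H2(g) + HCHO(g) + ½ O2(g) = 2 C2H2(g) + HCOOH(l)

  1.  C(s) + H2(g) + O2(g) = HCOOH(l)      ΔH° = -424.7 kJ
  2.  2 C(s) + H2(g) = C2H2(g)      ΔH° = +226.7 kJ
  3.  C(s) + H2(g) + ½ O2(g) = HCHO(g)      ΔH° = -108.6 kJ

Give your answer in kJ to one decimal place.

ΔH° = 137.3 kJ

eq. 1 as written: -424.7 kJ
eq. 2 × 2: (2)·(+226.7) = +453.4 kJ
eq. 3 reversed: +108.6 kJ
Combining the equations, ΔH° = (-424.7) + (+453.4) + (+108.6) = 137.3 kJ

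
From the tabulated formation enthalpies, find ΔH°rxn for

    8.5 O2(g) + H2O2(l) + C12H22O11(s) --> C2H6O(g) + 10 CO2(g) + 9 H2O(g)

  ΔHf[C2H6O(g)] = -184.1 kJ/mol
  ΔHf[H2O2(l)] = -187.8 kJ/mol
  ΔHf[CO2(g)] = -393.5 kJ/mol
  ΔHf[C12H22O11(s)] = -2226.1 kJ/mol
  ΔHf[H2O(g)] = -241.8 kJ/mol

ΔH°rxn = -3881.4 kJ/mol

Products: 1·(-184.1) + 10·(-393.5) + 9·(-241.8) = -6295.3
Reactants: 17/2·(+0.0) + 1·(-187.8) + 1·(-2226.1) = -2413.9
ΔH°rxn = (-6295.3) − (-2413.9) = -3881.4 kJ/mol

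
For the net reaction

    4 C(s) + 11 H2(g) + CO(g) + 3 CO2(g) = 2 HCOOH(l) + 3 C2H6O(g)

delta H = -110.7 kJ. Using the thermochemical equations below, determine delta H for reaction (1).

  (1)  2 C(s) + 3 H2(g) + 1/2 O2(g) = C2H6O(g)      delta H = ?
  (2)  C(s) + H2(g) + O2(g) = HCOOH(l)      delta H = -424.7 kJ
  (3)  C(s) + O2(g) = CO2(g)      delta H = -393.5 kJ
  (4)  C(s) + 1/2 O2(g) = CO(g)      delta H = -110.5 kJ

(1) × 3 (×3 to match 3 C2H6O(g) in the target): contributes 3·x
(2) × 2 (×2 to match 2 HCOOH(l) in the target): (2)·(-424.7) = -849.4 kJ
(3) reversed and × 3 (CO2(g) must end up as a reactant; ×3 to match 3 CO2(g) in the target): (-3)·(-393.5) = +1180.5 kJ
(4) reversed (reverse to put CO(g) on the reactant side): +110.5 kJ
-110.7 = (-849.4) + (+1180.5) + (+110.5) + 3·x
x = (-110.7 − (+441.6)) / (3) = -184.1 kJ

delta H = -184.1 kJ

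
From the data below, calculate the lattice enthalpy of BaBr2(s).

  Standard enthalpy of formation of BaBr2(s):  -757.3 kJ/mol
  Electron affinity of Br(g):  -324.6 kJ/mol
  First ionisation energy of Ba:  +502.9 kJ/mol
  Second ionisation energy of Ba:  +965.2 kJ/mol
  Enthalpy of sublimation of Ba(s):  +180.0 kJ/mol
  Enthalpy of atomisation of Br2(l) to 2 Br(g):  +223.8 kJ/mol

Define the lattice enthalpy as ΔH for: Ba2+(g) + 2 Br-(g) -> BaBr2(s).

U = -1980.0 kJ/mol

ΔHf° = 1·ΔHsub + 1·(ΣIE) + 1·D(Br2) + 2·EA + U
-757.3 = 1·(+180.0) + 1·(+1468.1) + 1·(+223.8) + 2·(-324.6) + U
U = -757.3 − (+1222.7) = -1980.0 kJ/mol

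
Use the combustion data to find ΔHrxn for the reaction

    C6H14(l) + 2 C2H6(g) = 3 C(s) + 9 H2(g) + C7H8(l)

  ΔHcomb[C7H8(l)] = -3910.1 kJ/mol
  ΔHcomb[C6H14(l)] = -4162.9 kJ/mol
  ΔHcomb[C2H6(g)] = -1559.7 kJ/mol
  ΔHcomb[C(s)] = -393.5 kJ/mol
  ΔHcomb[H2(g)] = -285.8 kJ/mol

With combustion enthalpies, reactants minus products:
= [1·(-4162.9) + 2·(-1559.7)] − [3·(-393.5) + 9·(-285.8) + 1·(-3910.1)]
= 380.5 kJ/mol

ΔHrxn = 380.5 kJ/mol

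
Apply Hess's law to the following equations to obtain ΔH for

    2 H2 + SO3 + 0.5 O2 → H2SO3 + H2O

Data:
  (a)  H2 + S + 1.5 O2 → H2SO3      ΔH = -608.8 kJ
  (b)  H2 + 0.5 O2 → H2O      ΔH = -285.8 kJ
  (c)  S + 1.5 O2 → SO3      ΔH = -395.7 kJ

(a) as written (H2SO3 already on the product side): -608.8 kJ
(b) as written (H2O already on the product side): -285.8 kJ
(c) reversed (SO3 must end up as a reactant): +395.7 kJ
Combining the equations, ΔH = (-608.8) + (-285.8) + (+395.7) = -498.9 kJ

ΔH = -498.9 kJ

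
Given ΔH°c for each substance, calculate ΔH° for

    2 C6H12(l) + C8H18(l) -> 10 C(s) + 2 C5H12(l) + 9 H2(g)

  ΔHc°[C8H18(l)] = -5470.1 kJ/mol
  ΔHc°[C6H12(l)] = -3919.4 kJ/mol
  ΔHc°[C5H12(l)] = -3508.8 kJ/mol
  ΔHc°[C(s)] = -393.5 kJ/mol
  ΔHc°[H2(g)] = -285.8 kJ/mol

ΔH° = 215.9 kJ/mol

With combustion enthalpies, reactants minus products:
= [2·(-3919.4) + 1·(-5470.1)] − [10·(-393.5) + 2·(-3508.8) + 9·(-285.8)]
= 215.9 kJ/mol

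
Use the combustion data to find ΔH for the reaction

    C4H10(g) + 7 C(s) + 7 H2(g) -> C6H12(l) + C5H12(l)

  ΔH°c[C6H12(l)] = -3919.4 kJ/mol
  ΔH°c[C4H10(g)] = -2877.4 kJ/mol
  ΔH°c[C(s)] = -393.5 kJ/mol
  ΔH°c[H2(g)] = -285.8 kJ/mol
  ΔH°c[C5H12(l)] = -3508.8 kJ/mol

ΔH = -204.3 kJ/mol

With combustion enthalpies, reactants minus products:
= [1·(-2877.4) + 7·(-393.5) + 7·(-285.8)] − [1·(-3919.4) + 1·(-3508.8)]
= -204.3 kJ/mol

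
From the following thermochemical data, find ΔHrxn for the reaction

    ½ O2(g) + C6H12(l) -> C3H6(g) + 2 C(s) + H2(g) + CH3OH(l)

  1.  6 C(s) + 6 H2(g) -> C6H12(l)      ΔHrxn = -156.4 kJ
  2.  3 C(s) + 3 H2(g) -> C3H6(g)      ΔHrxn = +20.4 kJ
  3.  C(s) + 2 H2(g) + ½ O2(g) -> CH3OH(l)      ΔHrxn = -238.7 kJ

ΔHrxn = -61.9 kJ

eq. 1 reversed: +156.4 kJ
eq. 2 as written: +20.4 kJ
eq. 3 as written: -238.7 kJ
Since enthalpy is a state function, ΔHrxn = (+156.4) + (+20.4) + (-238.7) = -61.9 kJ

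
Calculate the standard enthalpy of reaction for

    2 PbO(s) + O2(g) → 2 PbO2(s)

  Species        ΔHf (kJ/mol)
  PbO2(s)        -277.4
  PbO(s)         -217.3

ΔHrxn = -120.2 kJ/mol

Products: 2·(-277.4) = -554.8
Reactants: 2·(-217.3) + 1·(+0.0) = -434.6
ΔHrxn = (-554.8) − (-434.6) = -120.2 kJ/mol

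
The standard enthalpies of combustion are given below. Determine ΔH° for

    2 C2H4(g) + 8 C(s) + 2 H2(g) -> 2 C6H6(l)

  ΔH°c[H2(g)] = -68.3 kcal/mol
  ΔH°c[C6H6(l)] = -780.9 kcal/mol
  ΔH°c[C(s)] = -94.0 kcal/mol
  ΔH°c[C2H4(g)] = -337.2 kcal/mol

Using ΔH = Σ nΔHc°(reactants) − Σ nΔHc°(products):
= [2·(-337.2) + 8·(-94.0) + 2·(-68.3)] − [2·(-780.9)]
= -1.2 kcal/mol

ΔH° = -1.2 kcal/mol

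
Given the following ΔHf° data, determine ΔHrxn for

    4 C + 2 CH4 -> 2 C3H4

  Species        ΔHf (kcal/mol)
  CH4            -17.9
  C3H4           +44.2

ΔH°rxn = Σ nΔHf°(products) − Σ nΔHf°(reactants).
Products: 2·(+44.2) = +88.4
Reactants: 4·(+0.0) + 2·(-17.9) = -35.8
ΔHrxn = (+88.4) − (-35.8) = 124.2 kcal/mol

ΔHrxn = 124.2 kcal/mol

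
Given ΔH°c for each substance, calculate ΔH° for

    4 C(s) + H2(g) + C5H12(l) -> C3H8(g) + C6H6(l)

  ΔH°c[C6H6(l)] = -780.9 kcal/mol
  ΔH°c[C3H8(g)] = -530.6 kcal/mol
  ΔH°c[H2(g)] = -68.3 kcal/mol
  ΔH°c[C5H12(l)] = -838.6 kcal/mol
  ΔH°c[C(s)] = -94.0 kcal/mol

With combustion enthalpies, reactants minus products:
= [4·(-94.0) + 1·(-68.3) + 1·(-838.6)] − [1·(-530.6) + 1·(-780.9)]
= 28.6 kcal/mol

ΔH° = 28.6 kcal/mol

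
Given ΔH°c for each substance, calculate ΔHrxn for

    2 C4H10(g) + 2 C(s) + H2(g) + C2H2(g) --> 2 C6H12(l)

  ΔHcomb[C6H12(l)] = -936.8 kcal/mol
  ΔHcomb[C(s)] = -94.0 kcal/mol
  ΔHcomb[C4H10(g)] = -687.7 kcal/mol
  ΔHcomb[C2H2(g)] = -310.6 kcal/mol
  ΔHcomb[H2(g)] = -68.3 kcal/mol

With combustion enthalpies, reactants minus products:
= [2·(-687.7) + 2·(-94.0) + 1·(-68.3) + 1·(-310.6)] − [2·(-936.8)]
= -68.7 kcal/mol

ΔHrxn = -68.7 kcal/mol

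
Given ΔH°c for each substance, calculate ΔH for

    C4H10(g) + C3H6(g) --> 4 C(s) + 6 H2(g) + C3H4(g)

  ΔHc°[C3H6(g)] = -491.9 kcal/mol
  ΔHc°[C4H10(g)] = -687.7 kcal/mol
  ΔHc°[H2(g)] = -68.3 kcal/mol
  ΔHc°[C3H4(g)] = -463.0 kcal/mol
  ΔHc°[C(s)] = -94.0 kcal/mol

ΔH = 69.2 kcal/mol

Using ΔH = Σ nΔHc°(reactants) − Σ nΔHc°(products):
= [1·(-687.7) + 1·(-491.9)] − [4·(-94.0) + 6·(-68.3) + 1·(-463.0)]
= 69.2 kcal/mol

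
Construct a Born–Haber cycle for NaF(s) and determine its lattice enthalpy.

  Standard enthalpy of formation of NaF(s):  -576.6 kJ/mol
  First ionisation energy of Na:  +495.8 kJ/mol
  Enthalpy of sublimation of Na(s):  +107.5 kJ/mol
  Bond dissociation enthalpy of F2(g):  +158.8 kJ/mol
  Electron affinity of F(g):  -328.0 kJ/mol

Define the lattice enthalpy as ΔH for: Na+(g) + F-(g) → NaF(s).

ΔHf° = 1·ΔHsub + 1·(ΣIE) + 1/2·D(F2) + 1·EA + U
-576.6 = 1·(+107.5) + 1·(+495.8) + 1/2·(+158.8) + 1·(-328.0) + U
U = -576.6 − (+354.7) = -931.3 kJ/mol

U = -931.3 kJ/mol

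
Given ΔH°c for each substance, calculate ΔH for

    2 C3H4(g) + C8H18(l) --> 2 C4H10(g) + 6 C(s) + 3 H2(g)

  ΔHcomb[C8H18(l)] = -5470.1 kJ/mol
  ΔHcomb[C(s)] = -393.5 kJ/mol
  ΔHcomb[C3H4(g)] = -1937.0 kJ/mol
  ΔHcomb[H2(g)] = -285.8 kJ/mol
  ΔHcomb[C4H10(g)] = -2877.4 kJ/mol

ΔH = -370.9 kJ/mol

Using ΔH = Σ nΔHc°(reactants) − Σ nΔHc°(products):
= [2·(-1937.0) + 1·(-5470.1)] − [2·(-2877.4) + 6·(-393.5) + 3·(-285.8)]
= -370.9 kJ/mol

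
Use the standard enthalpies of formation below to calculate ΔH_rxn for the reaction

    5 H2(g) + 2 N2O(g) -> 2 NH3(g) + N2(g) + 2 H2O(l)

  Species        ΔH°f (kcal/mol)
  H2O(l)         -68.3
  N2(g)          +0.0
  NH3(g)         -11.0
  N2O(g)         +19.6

ΔH°rxn = Σ nΔHf°(products) − Σ nΔHf°(reactants).
Products: 2·(-11.0) + 1·(+0.0) + 2·(-68.3) = -158.6
Reactants: 5·(+0.0) + 2·(+19.6) = +39.2
ΔH_rxn = (-158.6) − (+39.2) = -197.8 kcal/mol

ΔH_rxn = -197.8 kcal/mol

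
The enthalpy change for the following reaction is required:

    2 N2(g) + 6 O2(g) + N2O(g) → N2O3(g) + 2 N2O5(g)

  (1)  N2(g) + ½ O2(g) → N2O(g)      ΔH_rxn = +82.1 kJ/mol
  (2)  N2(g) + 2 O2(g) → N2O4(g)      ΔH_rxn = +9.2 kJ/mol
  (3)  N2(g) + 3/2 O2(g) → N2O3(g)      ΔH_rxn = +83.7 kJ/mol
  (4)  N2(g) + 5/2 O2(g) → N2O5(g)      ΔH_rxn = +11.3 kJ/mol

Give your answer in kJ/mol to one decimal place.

(1) reversed: -82.1 kJ/mol
(2): not needed.
(3) as written: +83.7 kJ/mol
(4) × 2: (2)·(+11.3) = +22.6 kJ/mol
By Hess's law, ΔH_rxn = (-1)·(+82.1) + (1)·(+83.7) + (2)·(+11.3) = 24.2 kJ/mol

ΔH_rxn = 24.2 kJ/mol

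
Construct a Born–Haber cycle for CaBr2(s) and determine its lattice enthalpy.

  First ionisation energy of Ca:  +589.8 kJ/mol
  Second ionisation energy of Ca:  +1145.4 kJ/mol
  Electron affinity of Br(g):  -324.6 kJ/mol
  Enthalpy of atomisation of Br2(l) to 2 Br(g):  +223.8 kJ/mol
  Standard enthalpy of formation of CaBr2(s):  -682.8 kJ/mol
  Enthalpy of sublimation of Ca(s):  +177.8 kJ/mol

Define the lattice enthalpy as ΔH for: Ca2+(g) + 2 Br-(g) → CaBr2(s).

ΔHf° = 1·ΔHsub + 1·(ΣIE) + 1·D(Br2) + 2·EA + U
-682.8 = 1·(+177.8) + 1·(+1735.2) + 1·(+223.8) + 2·(-324.6) + U
U = -682.8 − (+1487.6) = -2170.4 kJ/mol

U = -2170.4 kJ/mol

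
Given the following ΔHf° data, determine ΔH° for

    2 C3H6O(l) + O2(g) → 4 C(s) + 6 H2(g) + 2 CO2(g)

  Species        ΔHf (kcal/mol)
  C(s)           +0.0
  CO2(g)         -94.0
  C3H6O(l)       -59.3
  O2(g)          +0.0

Products: 4·(+0.0) + 6·(+0.0) + 2·(-94.0) = -188.0
Reactants: 2·(-59.3) + 1·(+0.0) = -118.6
ΔH° = (-188.0) − (-118.6) = -69.4 kcal/mol

ΔH° = -69.4 kcal/mol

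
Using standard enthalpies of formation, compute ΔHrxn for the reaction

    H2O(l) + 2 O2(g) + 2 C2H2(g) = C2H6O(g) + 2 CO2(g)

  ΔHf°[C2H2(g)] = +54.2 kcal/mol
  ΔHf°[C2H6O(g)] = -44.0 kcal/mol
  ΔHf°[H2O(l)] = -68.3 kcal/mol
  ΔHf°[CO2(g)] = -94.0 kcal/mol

Products: 1·(-44.0) + 2·(-94.0) = -232.0
Reactants: 1·(-68.3) + 2·(+0.0) + 2·(+54.2) = +40.1
ΔHrxn = (-232.0) − (+40.1) = -272.1 kcal/mol

ΔHrxn = -272.1 kcal/mol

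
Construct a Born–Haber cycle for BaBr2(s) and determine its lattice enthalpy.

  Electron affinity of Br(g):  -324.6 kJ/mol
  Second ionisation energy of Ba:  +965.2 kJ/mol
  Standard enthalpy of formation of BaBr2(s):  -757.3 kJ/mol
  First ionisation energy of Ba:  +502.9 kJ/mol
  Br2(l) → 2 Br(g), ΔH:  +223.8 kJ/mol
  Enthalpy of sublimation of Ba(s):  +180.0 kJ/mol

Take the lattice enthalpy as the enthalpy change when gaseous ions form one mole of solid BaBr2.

U = -1980.0 kJ/mol

ΔHf° = 1·ΔHsub + 1·(ΣIE) + 1·D(Br2) + 2·EA + U
-757.3 = 1·(+180.0) + 1·(+1468.1) + 1·(+223.8) + 2·(-324.6) + U
U = -757.3 − (+1222.7) = -1980.0 kJ/mol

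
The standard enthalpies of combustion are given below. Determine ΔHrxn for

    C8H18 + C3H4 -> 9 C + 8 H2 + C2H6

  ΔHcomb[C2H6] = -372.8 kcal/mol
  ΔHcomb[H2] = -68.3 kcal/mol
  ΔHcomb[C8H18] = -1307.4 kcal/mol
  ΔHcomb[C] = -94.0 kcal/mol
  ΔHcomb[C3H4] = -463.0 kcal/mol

With combustion enthalpies, reactants minus products:
= [1·(-1307.4) + 1·(-463.0)] − [9·(-94.0) + 8·(-68.3) + 1·(-372.8)]
= -5.2 kcal/mol

ΔHrxn = -5.2 kcal/mol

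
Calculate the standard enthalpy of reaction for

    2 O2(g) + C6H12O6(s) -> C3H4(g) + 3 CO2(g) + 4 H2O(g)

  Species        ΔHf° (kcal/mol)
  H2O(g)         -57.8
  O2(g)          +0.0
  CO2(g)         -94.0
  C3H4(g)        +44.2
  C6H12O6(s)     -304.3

Products: 1·(+44.2) + 3·(-94.0) + 4·(-57.8) = -469.0
Reactants: 2·(+0.0) + 1·(-304.3) = -304.3
ΔHrxn = (-469.0) − (-304.3) = -164.7 kcal/mol

ΔHrxn = -164.7 kcal/mol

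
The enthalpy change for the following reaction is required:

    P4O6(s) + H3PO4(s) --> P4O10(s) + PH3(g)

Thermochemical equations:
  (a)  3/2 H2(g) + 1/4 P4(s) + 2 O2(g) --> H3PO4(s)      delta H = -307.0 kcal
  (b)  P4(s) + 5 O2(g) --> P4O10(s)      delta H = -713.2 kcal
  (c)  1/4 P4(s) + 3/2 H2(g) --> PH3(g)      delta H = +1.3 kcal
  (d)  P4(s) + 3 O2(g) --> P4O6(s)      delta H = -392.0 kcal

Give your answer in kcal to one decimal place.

(a) reversed: +307.0 kcal
(b) as written: -713.2 kcal
(c) as written: +1.3 kcal
(d) reversed: +392.0 kcal
delta H = (-1)·(-307.0) + (1)·(-713.2) + (1)·(+1.3) + (-1)·(-392.0) = -12.9 kcal

delta H = -12.9 kcal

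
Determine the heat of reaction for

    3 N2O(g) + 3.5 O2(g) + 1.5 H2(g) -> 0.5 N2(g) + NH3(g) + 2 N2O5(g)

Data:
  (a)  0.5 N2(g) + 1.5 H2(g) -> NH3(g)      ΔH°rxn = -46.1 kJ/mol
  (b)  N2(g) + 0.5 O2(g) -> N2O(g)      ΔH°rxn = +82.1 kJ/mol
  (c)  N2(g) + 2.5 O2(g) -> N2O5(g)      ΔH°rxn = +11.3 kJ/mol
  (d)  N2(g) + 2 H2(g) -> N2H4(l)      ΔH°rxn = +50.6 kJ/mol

(a) as written (NH3(g) already on the product side): -46.1 kJ/mol
(b) reversed and × 3 (N2O(g) must end up as a reactant; ×3 to match 3 N2O(g) in the target): (-3)·(+82.1) = -246.3 kJ/mol
(c) × 2 (scale by 2 for the 2 N2O5(g)): (2)·(+11.3) = +22.6 kJ/mol
(d): not needed (N2H4(l) appears nowhere else).
Since enthalpy is a state function, ΔH°rxn = (-46.1) + (-246.3) + (+22.6) = -269.8 kJ/mol

ΔH°rxn = -269.8 kJ/mol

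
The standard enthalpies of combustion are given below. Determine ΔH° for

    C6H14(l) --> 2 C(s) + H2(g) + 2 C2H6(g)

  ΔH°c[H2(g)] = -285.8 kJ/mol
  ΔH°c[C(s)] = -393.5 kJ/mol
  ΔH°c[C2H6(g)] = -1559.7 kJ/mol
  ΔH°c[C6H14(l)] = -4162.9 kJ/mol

With combustion enthalpies, reactants minus products:
= [1·(-4162.9)] − [2·(-393.5) + 1·(-285.8) + 2·(-1559.7)]
= 29.3 kJ/mol

ΔH° = 29.3 kJ/mol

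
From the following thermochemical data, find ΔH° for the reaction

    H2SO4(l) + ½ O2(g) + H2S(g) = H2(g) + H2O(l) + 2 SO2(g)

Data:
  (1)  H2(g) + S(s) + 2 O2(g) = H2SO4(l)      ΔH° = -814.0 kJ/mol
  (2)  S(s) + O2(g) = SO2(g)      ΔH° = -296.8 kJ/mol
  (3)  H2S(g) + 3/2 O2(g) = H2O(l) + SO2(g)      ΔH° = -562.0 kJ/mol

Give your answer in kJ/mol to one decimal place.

ΔH° = -44.8 kJ/mol

(1) reversed (H2SO4(l) must end up as a reactant): +814.0 kJ/mol
(2) as written: -296.8 kJ/mol
(3) as written (H2S(g) already on the reactant side): -562.0 kJ/mol
Since enthalpy is a state function, ΔH° = (-1)·(-814.0) + (1)·(-296.8) + (1)·(-562.0) = -44.8 kJ/mol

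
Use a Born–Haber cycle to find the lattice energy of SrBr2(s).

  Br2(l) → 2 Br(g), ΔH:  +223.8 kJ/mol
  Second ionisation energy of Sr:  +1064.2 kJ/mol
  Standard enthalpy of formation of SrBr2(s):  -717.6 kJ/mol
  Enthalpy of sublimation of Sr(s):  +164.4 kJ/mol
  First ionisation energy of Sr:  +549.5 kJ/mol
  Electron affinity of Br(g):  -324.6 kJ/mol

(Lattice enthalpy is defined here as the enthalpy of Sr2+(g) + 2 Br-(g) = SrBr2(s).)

U = -2070.3 kJ/mol

ΔHf° = 1·ΔHsub + 1·(ΣIE) + 1·D(Br2) + 2·EA + U
-717.6 = 1·(+164.4) + 1·(+1613.7) + 1·(+223.8) + 2·(-324.6) + U
U = -717.6 − (+1352.7) = -2070.3 kJ/mol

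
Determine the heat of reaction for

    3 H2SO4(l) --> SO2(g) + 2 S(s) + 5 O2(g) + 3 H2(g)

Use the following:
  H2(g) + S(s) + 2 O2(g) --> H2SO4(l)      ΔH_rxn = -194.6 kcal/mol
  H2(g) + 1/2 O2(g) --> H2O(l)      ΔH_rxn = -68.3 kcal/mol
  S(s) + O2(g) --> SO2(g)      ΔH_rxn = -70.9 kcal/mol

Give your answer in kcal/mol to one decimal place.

ΔH_rxn = 512.9 kcal/mol

equation 1 reversed and × 3 (H2SO4(l) must end up as a reactant; ×3 to match 3 H2SO4(l) in the target): (-3)·(-194.6) = +583.8 kcal/mol
equation 2: not needed (H2O(l) appears nowhere else).
equation 3 as written (SO2(g) already on the product side): -70.9 kcal/mol
Summing the manipulated equations, ΔH_rxn = (-3)·(-194.6) + (1)·(-70.9) = 512.9 kcal/mol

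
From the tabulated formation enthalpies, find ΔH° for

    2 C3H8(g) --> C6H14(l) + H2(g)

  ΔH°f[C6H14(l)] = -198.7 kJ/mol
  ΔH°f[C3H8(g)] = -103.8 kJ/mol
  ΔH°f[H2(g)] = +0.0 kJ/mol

ΔH° = 8.9 kJ/mol

Products: 1·(-198.7) + 1·(+0.0) = -198.7
Reactants: 2·(-103.8) = -207.6
ΔH° = (-198.7) − (-207.6) = 8.9 kJ/mol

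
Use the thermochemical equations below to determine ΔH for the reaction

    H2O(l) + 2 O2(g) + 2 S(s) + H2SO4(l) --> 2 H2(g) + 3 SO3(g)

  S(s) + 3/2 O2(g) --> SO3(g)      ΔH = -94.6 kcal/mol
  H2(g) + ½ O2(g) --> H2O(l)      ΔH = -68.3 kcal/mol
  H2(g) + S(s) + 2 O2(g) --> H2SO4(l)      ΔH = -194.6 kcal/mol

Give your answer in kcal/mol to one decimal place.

ΔH = -20.9 kcal/mol

equation 1 × 3: (3)·(-94.6) = -283.8 kcal/mol
equation 2 reversed: +68.3 kcal/mol
equation 3 reversed: +194.6 kcal/mol
By Hess's law, ΔH = (3)·(-94.6) + (-1)·(-68.3) + (-1)·(-194.6) = -20.9 kcal/mol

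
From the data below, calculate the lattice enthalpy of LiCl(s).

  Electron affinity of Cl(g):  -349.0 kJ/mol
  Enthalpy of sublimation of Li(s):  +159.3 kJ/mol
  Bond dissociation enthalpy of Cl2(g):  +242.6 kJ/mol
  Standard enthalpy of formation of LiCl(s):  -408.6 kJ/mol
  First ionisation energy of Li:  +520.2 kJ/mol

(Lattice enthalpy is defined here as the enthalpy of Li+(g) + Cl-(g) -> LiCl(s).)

U = -860.4 kJ/mol

ΔHf° = 1·ΔHsub + 1·(ΣIE) + 1/2·D(Cl2) + 1·EA + U
-408.6 = 1·(+159.3) + 1·(+520.2) + 1/2·(+242.6) + 1·(-349.0) + U
U = -408.6 − (+451.8) = -860.4 kJ/mol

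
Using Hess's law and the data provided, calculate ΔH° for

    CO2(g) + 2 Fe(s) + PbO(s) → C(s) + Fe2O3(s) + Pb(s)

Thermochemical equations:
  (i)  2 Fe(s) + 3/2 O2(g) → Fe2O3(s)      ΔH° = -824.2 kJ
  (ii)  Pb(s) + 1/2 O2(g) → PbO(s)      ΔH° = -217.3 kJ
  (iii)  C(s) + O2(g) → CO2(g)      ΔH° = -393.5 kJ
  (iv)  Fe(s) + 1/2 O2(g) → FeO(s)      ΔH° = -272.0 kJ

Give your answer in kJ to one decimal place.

ΔH° = -213.4 kJ

(i) as written: -824.2 kJ
(ii) reversed: +217.3 kJ
(iii) reversed: +393.5 kJ
(iv): not needed.
ΔH° = (-824.2) + (+217.3) + (+393.5) = -213.4 kJ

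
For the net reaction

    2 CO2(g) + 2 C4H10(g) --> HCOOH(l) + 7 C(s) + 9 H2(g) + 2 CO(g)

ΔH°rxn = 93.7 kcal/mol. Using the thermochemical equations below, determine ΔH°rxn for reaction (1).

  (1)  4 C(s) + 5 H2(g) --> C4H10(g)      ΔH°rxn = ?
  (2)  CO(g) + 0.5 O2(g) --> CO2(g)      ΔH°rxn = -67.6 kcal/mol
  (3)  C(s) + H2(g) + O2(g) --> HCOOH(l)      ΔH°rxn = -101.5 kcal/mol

ΔH°rxn = -30.0 kcal/mol

(1) reversed and × 2: contributes −2·x
(2) reversed and × 2: (-2)·(-67.6) = +135.2 kcal/mol
(3) as written: -101.5 kcal/mol
+93.7 = (+135.2) + (-101.5) − 2·x
x = (+93.7 − (+33.7)) / (-2) = -30.0 kcal/mol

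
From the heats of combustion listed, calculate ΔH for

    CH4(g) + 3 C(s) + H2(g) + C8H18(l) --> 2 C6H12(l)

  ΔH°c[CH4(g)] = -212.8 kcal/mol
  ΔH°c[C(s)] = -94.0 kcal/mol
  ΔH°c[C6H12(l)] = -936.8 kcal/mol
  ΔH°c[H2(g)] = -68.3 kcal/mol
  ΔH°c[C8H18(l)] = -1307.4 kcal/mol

Using ΔH = Σ nΔHc°(reactants) − Σ nΔHc°(products):
= [1·(-212.8) + 3·(-94.0) + 1·(-68.3) + 1·(-1307.4)] − [2·(-936.8)]
= 3.1 kcal/mol

ΔH = 3.1 kcal/mol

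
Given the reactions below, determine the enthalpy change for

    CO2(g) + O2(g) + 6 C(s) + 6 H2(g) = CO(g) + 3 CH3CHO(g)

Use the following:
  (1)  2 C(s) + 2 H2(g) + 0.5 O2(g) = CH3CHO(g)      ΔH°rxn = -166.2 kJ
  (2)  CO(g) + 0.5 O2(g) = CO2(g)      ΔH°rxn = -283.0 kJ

ΔH°rxn = -215.6 kJ

(1) × 3 (×3 to match 3 CH3CHO(g) in the target): (3)·(-166.2) = -498.6 kJ
(2) reversed (CO(g) must end up as a product): +283.0 kJ
Summing the manipulated equations, ΔH°rxn = (-498.6) + (+283.0) = -215.6 kJ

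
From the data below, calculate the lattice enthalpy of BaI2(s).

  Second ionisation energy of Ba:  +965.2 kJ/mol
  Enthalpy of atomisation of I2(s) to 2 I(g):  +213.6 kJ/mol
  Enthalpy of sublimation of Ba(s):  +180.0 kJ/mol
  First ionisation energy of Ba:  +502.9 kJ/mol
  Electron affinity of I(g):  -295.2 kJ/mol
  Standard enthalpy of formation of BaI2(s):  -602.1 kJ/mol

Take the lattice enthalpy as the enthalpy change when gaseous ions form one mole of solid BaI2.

ΔHf° = 1·ΔHsub + 1·(ΣIE) + 1·D(I2) + 2·EA + U
-602.1 = 1·(+180.0) + 1·(+1468.1) + 1·(+213.6) + 2·(-295.2) + U
U = -602.1 − (+1271.3) = -1873.4 kJ/mol

U = -1873.4 kJ/mol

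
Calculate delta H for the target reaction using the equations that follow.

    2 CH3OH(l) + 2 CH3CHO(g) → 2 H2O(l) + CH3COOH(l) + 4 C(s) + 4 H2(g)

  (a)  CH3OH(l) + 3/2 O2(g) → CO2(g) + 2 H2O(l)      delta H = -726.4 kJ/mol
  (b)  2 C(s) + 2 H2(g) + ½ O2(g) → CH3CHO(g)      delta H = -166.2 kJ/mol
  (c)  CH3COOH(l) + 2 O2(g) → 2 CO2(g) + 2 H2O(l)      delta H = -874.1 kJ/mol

delta H = -246.3 kJ/mol

(a) × 2: (2)·(-726.4) = -1452.8 kJ/mol
(b) reversed and × 2: (-2)·(-166.2) = +332.4 kJ/mol
(c) reversed: +874.1 kJ/mol
delta H = (2)·(-726.4) + (-2)·(-166.2) + (-1)·(-874.1) = -246.3 kJ/mol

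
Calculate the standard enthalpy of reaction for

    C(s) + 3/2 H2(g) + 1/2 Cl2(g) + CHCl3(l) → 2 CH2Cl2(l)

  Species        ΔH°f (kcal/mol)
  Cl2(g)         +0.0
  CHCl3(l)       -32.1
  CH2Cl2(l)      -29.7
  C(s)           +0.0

Products: 2·(-29.7) = -59.4
Reactants: 1·(+0.0) + 3/2·(+0.0) + 1/2·(+0.0) + 1·(-32.1) = -32.1
ΔHrxn = (-59.4) − (-32.1) = -27.3 kcal/mol

ΔHrxn = -27.3 kcal/mol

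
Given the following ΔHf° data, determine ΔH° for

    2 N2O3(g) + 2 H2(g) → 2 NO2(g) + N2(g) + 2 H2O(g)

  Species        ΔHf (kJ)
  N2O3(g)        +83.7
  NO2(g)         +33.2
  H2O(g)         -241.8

ΔH°rxn = Σ nΔHf°(products) − Σ nΔHf°(reactants).
Products: 2·(+33.2) + 1·(+0.0) + 2·(-241.8) = -417.2
Reactants: 2·(+83.7) + 2·(+0.0) = +167.4
ΔH° = (-417.2) − (+167.4) = -584.6 kJ

ΔH° = -584.6 kJ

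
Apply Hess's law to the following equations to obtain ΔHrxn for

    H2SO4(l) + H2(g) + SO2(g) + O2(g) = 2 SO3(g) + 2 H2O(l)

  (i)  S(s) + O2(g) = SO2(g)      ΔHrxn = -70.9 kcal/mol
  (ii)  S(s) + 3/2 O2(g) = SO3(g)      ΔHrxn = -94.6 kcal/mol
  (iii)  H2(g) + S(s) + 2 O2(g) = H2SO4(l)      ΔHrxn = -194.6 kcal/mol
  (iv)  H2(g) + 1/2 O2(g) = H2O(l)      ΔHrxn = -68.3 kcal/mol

ΔHrxn = -60.3 kcal/mol

(i) reversed: +70.9 kcal/mol
(ii) × 2: (2)·(-94.6) = -189.2 kcal/mol
(iii) reversed: +194.6 kcal/mol
(iv) × 2: (2)·(-68.3) = -136.6 kcal/mol
Summing the manipulated equations, ΔHrxn = (+70.9) + (-189.2) + (+194.6) + (-136.6) = -60.3 kcal/mol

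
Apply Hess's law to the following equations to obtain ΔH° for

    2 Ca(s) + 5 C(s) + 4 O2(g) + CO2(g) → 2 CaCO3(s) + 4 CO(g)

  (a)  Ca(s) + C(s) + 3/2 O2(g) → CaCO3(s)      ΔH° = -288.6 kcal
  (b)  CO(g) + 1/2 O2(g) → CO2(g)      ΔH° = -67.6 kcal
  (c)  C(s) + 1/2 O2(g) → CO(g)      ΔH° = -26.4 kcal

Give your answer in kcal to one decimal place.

(a) × 2 (scale by 2 for the 2 CaCO3(s)): (2)·(-288.6) = -577.2 kcal
(b) reversed (CO2(g) must end up as a reactant): +67.6 kcal
(c) × 3: (3)·(-26.4) = -79.2 kcal
Combining the equations, ΔH° = (-577.2) + (+67.6) + (-79.2) = -588.8 kcal

ΔH° = -588.8 kcal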